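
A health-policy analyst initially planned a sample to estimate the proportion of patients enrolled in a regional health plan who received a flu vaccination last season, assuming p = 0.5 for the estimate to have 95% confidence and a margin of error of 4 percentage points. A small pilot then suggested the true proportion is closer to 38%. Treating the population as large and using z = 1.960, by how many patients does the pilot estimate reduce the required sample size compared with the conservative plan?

35

Conservative (p = 0.5): n = 1.960² × 0.25 / 0.040² ≈ 600.25 → 601.
Using p = 0.38: p(1−p) = 0.2356, so n = 1.960² × 0.2356 / 0.040² ≈ 565.68 → 566.
Reduction: 601 − 566 = 35.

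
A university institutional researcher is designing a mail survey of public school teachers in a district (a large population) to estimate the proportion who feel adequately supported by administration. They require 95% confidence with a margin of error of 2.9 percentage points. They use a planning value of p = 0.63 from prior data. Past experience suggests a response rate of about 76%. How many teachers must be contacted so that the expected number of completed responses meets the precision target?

1402

For 95% confidence, z = 1.960.
Completed interviews needed: n₀ = 1.960² × 0.2331 / 0.029² ≈ 1064.78 → 1065.
At a 76% response rate, contacts needed = 1065 / 0.76 ≈ 1401.32 → 1402.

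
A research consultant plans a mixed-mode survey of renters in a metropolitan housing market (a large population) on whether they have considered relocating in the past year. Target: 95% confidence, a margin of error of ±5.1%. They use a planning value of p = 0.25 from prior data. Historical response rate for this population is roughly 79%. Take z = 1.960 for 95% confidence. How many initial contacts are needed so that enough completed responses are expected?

Completed interviews needed: n₀ = 1.960² × 0.1875 / 0.051² ≈ 276.93 → 277.
At a 79% response rate, contacts needed = 277 / 0.79 ≈ 350.63 → 351.

351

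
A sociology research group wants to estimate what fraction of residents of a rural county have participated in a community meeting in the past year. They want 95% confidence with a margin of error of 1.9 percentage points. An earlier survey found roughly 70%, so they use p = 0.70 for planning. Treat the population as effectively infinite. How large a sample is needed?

2235

For 95% confidence, z = 1.960.
With p = 0.70, p(1−p) = 0.2100.
n = z²·p(1−p)/E² = 1.960² × 0.2100 / 0.019² = 3.8416 × 0.2100 / 0.000361 ≈ 2234.73.
Rounding up gives n = 2235.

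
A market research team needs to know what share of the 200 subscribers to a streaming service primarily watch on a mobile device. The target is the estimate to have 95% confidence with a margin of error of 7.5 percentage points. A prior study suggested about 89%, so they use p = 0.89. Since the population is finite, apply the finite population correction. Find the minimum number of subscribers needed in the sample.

51

For 95% confidence, z = 1.960.
Unadjusted: n₀ = 1.960² × 0.89 × 0.11 / 0.075² ≈ 66.86, so n₀ = 67.
Finite population correction with N = 200: n = n₀ / (1 + (n₀−1)/N) = 67 / (1 + 66/200) = 67 / 1.3300 ≈ 50.38.
Rounding up, n = 51.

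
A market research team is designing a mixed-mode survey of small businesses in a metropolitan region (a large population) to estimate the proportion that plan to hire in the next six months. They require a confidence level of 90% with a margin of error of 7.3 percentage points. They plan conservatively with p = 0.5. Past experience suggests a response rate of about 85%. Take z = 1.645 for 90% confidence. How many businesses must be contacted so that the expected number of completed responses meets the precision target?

Completed interviews needed: n₀ = 1.645² × 0.2500 / 0.073² ≈ 126.95 → 127.
At an 85% response rate, contacts needed = 127 / 0.85 ≈ 149.41 → 150.

150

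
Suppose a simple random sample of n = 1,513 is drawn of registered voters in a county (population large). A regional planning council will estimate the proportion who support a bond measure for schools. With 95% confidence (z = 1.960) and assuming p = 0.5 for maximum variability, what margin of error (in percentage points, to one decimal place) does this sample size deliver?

2.5

SE(p̂) = √[p(1−p)/n] = √[0.2500/1513] = 0.01285.
E = z × SE = 1.960 × 0.01285 = 0.02519, or 2.5 percentage points.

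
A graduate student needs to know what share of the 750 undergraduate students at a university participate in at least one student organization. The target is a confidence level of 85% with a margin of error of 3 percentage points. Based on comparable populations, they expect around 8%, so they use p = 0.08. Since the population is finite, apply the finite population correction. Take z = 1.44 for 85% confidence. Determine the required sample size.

139

Unadjusted: n₀ = 1.44² × 0.08 × 0.92 / 0.030² ≈ 169.57, so n₀ = 170.
Finite population correction with N = 750: n = n₀ / (1 + (n₀−1)/N) = 170 / (1 + 169/750) = 170 / 1.2253 ≈ 138.74.
Rounding up, n = 139.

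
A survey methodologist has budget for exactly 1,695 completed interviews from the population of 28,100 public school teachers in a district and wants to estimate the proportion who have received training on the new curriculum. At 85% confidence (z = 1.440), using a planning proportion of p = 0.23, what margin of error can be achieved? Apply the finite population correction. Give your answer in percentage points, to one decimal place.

1.4

Finite-population factor: (N−n)/(N−1) = (28100−1695)/(28100−1) = 0.9397.
SE(p̂) = √[p(1−p)/n · (N−n)/(N−1)] = √[0.1771/1695 × 0.9397] = 0.00991.
E = z × SE = 1.440 × 0.00991 = 0.01427 ≈ 1.4 percentage points.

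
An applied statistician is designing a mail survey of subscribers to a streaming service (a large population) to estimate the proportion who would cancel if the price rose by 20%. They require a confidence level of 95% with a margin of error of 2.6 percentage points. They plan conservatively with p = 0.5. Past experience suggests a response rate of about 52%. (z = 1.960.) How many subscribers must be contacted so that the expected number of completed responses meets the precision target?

2733

Completed interviews needed: n₀ = 1.960² × 0.2500 / 0.026² ≈ 1420.71 → 1421.
At a 52% response rate, contacts needed = 1421 / 0.52 ≈ 2732.69 → 2733.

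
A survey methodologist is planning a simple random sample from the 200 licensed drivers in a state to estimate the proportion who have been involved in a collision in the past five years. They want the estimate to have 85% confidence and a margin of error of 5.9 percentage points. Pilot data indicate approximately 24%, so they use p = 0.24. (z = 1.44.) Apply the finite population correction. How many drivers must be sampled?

71

Unadjusted: n₀ = 1.44² × 0.24 × 0.76 / 0.059² ≈ 108.65, so n₀ = 109.
Finite population correction with N = 200: n = n₀ / (1 + (n₀−1)/N) = 109 / (1 + 108/200) = 109 / 1.5400 ≈ 70.78.
Rounding up, n = 71.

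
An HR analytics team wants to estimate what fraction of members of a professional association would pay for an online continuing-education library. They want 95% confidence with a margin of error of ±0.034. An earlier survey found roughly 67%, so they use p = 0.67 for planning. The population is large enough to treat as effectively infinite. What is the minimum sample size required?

735

For 95% confidence, z = 1.960.
With p = 0.67, p(1−p) = 0.2211.
n = z²·p(1−p)/E² = 1.960² × 0.2211 / 0.034² = 3.8416 × 0.2211 / 0.001156 ≈ 734.76.
Rounding up gives n = 735.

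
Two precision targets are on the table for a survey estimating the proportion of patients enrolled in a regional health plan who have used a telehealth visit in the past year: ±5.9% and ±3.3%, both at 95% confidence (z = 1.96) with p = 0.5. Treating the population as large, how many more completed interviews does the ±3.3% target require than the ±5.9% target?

At ±5.9%: n = 1.96² × 0.2500 / 0.059² ≈ 275.90 → 276.
At ±3.3%: n = 1.96² × 0.2500 / 0.033² ≈ 881.91 → 882.
Additional respondents: 882 − 276 = 606.

606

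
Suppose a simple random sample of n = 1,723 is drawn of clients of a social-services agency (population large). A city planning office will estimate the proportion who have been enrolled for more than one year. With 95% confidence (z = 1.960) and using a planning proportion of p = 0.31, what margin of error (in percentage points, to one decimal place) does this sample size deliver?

2.2

SE(p̂) = √[p(1−p)/n] = √[0.2139/1723] = 0.01114.
E = z × SE = 1.960 × 0.01114 = 0.02184, or 2.2 percentage points.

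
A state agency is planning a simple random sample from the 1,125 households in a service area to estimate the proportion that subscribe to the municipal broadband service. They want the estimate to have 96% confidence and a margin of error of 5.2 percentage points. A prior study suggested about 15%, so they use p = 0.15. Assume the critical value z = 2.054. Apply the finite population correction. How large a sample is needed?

Unadjusted: n₀ = 2.054² × 0.15 × 0.85 / 0.052² ≈ 198.93, so n₀ = 199.
Finite population correction with N = 1,125: n = n₀ / (1 + (n₀−1)/N) = 199 / (1 + 198/1125) = 199 / 1.1760 ≈ 169.22.
Rounding up, n = 170.

170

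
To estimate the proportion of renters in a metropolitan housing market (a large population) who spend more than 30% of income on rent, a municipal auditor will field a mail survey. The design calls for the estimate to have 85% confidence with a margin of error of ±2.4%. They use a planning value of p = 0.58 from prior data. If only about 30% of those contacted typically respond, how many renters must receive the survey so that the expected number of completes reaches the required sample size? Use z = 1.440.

Completed interviews needed: n₀ = 1.440² × 0.2436 / 0.024² ≈ 876.96 → 877.
At a 30% response rate, contacts needed = 877 / 0.30 ≈ 2923.33 → 2924.

2924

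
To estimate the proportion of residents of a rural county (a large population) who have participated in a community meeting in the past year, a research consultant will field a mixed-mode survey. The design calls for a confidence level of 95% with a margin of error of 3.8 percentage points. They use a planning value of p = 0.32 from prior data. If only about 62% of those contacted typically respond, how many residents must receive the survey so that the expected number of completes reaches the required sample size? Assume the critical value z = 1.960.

Completed interviews needed: n₀ = 1.960² × 0.2176 / 0.038² ≈ 578.90 → 579.
At a 62% response rate, contacts needed = 579 / 0.62 ≈ 933.87 → 934.

934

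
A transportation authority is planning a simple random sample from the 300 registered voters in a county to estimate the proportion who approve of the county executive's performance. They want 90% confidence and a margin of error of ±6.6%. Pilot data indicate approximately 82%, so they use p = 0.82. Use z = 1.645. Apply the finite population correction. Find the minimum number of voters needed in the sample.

71

Unadjusted: n₀ = 1.645² × 0.82 × 0.18 / 0.066² ≈ 91.69, so n₀ = 92.
Finite population correction with N = 300: n = n₀ / (1 + (n₀−1)/N) = 92 / (1 + 91/300) = 92 / 1.3033 ≈ 70.59.
Rounding up, n = 71.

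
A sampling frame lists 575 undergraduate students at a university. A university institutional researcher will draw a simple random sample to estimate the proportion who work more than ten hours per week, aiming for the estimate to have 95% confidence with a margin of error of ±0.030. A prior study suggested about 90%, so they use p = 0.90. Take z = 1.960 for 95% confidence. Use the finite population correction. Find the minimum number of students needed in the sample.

231

Unadjusted: n₀ = 1.960² × 0.90 × 0.10 / 0.030² ≈ 384.16, so n₀ = 385.
Finite population correction with N = 575: n = n₀ / (1 + (n₀−1)/N) = 385 / (1 + 384/575) = 385 / 1.6678 ≈ 230.84.
Rounding up, n = 231.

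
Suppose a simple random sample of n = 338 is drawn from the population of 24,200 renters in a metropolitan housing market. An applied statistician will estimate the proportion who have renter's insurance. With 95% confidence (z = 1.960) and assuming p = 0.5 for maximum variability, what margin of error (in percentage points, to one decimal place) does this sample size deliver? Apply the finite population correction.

Finite-population factor: (N−n)/(N−1) = (24200−338)/(24200−1) = 0.9861.
SE(p̂) = √[p(1−p)/n · (N−n)/(N−1)] = √[0.2500/338 × 0.9861] = 0.02701.
E = z × SE = 1.960 × 0.02701 = 0.05293 ≈ 5.3 percentage points.

5.3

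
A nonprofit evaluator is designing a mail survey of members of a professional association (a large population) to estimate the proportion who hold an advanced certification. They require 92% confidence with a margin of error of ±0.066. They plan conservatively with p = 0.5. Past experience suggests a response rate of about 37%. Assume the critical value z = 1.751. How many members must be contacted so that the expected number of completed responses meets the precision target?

476

Completed interviews needed: n₀ = 1.751² × 0.2500 / 0.066² ≈ 175.96 → 176.
At a 37% response rate, contacts needed = 176 / 0.37 ≈ 475.68 → 476.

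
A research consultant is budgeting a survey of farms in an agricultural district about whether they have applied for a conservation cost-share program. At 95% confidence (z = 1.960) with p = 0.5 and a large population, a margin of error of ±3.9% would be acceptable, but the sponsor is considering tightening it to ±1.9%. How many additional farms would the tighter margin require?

At ±3.9%: n = 1.960² × 0.2500 / 0.039² ≈ 631.43 → 632.
At ±1.9%: n = 1.960² × 0.2500 / 0.019² ≈ 2660.39 → 2661.
Additional respondents: 2661 − 632 = 2029.

2029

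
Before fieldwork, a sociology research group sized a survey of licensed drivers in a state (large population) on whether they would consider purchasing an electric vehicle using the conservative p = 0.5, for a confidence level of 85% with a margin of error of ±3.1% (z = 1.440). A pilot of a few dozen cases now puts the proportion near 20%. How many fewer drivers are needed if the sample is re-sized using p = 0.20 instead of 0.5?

Conservative (p = 0.5): n = 1.440² × 0.25 / 0.031² ≈ 539.44 → 540.
Using p = 0.20: p(1−p) = 0.1600, so n = 1.440² × 0.1600 / 0.031² ≈ 345.24 → 346.
Reduction: 540 − 346 = 194.

194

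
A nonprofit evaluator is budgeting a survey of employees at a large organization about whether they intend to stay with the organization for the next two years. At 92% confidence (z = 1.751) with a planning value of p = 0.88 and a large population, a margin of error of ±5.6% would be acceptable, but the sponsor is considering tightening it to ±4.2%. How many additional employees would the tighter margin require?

At ±5.6%: n = 1.751² × 0.1056 / 0.056² ≈ 103.24 → 104.
At ±4.2%: n = 1.751² × 0.1056 / 0.042² ≈ 183.54 → 184.
Additional respondents: 184 − 104 = 80.

80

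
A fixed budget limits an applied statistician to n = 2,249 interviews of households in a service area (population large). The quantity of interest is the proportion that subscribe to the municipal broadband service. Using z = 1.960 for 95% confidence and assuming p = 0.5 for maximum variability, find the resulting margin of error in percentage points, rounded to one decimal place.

SE(p̂) = √[p(1−p)/n] = √[0.2500/2249] = 0.01054.
E = z × SE = 1.960 × 0.01054 = 0.02066, or 2.1 percentage points.

2.1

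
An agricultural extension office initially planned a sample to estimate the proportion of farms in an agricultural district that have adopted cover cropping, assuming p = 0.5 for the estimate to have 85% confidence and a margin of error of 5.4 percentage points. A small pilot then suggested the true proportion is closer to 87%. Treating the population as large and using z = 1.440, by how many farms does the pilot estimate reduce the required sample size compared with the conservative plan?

97

Conservative (p = 0.5): n = 1.440² × 0.25 / 0.054² ≈ 177.78 → 178.
Using p = 0.87: p(1−p) = 0.1131, so n = 1.440² × 0.1131 / 0.054² ≈ 80.43 → 81.
Reduction: 178 − 81 = 97.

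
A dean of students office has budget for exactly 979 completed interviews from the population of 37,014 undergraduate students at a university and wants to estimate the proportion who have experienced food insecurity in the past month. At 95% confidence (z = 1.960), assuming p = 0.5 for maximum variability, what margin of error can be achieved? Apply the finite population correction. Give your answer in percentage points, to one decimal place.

3.1

Finite-population factor: (N−n)/(N−1) = (37014−979)/(37014−1) = 0.9736.
SE(p̂) = √[p(1−p)/n · (N−n)/(N−1)] = √[0.2500/979 × 0.9736] = 0.01577.
E = z × SE = 1.960 × 0.01577 = 0.03090 ≈ 3.1 percentage points.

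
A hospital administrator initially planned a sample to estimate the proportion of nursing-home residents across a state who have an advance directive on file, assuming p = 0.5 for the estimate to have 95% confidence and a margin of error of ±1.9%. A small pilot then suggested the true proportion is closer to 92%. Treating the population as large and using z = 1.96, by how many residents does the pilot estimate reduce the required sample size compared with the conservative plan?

1877

Conservative (p = 0.5): n = 1.96² × 0.25 / 0.019² ≈ 2660.39 → 2661.
Using p = 0.92: p(1−p) = 0.0736, so n = 1.96² × 0.0736 / 0.019² ≈ 783.22 → 784.
Reduction: 2661 − 784 = 1877.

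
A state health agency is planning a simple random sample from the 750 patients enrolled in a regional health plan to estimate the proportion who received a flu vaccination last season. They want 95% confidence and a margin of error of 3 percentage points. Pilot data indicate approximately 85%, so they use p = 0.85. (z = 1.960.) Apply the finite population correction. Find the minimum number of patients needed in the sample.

316

Unadjusted: n₀ = 1.960² × 0.85 × 0.15 / 0.030² ≈ 544.23, so n₀ = 545.
Finite population correction with N = 750: n = n₀ / (1 + (n₀−1)/N) = 545 / (1 + 544/750) = 545 / 1.7253 ≈ 315.88.
Rounding up, n = 316.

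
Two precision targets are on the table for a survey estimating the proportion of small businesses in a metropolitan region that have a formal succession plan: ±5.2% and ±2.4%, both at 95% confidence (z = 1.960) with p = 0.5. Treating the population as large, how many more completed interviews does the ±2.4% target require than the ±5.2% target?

At ±5.2%: n = 1.960² × 0.2500 / 0.052² ≈ 355.18 → 356.
At ±2.4%: n = 1.960² × 0.2500 / 0.024² ≈ 1667.36 → 1668.
Additional respondents: 1668 − 356 = 1312.

1312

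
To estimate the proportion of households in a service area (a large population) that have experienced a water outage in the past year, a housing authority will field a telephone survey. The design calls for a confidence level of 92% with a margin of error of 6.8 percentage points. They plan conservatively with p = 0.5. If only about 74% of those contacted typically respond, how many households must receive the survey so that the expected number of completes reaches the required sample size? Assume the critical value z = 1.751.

225

Completed interviews needed: n₀ = 1.751² × 0.2500 / 0.068² ≈ 165.77 → 166.
At a 74% response rate, contacts needed = 166 / 0.74 ≈ 224.32 → 225.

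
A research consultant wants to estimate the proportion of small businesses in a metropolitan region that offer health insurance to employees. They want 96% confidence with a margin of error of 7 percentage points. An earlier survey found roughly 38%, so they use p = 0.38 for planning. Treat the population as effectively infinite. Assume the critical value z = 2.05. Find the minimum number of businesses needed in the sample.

With p = 0.38, p(1−p) = 0.2356.
n = z²·p(1−p)/E² = 2.05² × 0.2356 / 0.070² = 4.2025 × 0.2356 / 0.004900 ≈ 202.06.
Rounding up gives n = 203.

203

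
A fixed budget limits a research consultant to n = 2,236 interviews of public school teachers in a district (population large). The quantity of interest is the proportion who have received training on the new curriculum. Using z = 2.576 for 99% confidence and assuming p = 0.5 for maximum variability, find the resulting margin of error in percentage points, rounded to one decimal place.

SE(p̂) = √[p(1−p)/n] = √[0.2500/2236] = 0.01057.
E = z × SE = 2.576 × 0.01057 = 0.02724, or 2.7 percentage points.

2.7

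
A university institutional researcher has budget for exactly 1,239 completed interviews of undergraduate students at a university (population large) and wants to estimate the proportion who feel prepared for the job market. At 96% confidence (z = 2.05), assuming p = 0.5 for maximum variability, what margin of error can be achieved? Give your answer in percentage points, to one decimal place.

2.9

SE(p̂) = √[p(1−p)/n] = √[0.2500/1239] = 0.01420.
E = z × SE = 2.05 × 0.01420 = 0.02912, or 2.9 percentage points.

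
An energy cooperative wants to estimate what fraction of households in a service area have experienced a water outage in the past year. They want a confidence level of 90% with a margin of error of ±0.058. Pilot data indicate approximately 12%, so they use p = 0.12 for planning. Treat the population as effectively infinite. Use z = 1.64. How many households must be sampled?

85

With p = 0.12, p(1−p) = 0.1056.
n = z²·p(1−p)/E² = 1.64² × 0.1056 / 0.058² = 2.6896 × 0.1056 / 0.003364 ≈ 84.43.
Rounding up gives n = 85.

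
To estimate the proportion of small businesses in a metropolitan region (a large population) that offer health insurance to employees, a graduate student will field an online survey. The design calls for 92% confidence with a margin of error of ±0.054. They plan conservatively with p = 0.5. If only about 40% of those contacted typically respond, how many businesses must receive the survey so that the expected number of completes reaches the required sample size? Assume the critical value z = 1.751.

658

Completed interviews needed: n₀ = 1.751² × 0.2500 / 0.054² ≈ 262.86 → 263.
At a 40% response rate, contacts needed = 263 / 0.40 ≈ 657.50 → 658.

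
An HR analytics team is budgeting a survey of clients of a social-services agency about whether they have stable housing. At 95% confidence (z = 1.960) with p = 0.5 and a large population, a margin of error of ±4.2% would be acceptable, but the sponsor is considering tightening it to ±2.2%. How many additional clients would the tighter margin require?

1440

At ±4.2%: n = 1.960² × 0.2500 / 0.042² ≈ 544.44 → 545.
At ±2.2%: n = 1.960² × 0.2500 / 0.022² ≈ 1984.30 → 1985.
Additional respondents: 1985 − 545 = 1440.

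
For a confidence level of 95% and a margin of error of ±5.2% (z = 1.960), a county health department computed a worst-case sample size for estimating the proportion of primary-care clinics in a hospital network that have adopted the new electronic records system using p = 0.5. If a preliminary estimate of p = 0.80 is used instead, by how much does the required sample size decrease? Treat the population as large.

Conservative (p = 0.5): n = 1.960² × 0.25 / 0.052² ≈ 355.18 → 356.
Using p = 0.80: p(1−p) = 0.1600, so n = 1.960² × 0.1600 / 0.052² ≈ 227.31 → 228.
Reduction: 356 − 228 = 128.

128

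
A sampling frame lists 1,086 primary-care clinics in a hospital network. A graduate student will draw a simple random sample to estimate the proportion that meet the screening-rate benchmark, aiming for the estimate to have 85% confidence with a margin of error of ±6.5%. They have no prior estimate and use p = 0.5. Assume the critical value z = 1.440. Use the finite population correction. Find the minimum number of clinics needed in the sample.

111

Unadjusted: n₀ = 1.440² × 0.50 × 0.50 / 0.065² ≈ 122.70, so n₀ = 123.
Finite population correction with N = 1,086: n = n₀ / (1 + (n₀−1)/N) = 123 / (1 + 122/1086) = 123 / 1.1123 ≈ 110.58.
Rounding up, n = 111.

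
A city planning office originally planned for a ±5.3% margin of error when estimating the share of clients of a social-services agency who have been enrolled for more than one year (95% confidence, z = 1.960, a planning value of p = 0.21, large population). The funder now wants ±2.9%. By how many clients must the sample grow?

531

At ±5.3%: n = 1.960² × 0.1659 / 0.053² ≈ 226.89 → 227.
At ±2.9%: n = 1.960² × 0.1659 / 0.029² ≈ 757.81 → 758.
Additional respondents: 758 − 227 = 531.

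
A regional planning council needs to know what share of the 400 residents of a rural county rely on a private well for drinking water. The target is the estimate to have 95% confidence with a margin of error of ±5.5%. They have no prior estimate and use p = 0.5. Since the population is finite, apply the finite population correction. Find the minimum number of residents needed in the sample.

178

For 95% confidence, z = 1.96.
Unadjusted: n₀ = 1.96² × 0.50 × 0.50 / 0.055² ≈ 317.49, so n₀ = 318.
Finite population correction with N = 400: n = n₀ / (1 + (n₀−1)/N) = 318 / (1 + 317/400) = 318 / 1.7925 ≈ 177.41.
Rounding up, n = 178.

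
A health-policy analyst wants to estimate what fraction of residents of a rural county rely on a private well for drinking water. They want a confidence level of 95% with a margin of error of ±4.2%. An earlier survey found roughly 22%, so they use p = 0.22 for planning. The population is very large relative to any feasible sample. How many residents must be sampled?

For 95% confidence, z = 1.960.
With p = 0.22, p(1−p) = 0.1716.
n = z²·p(1−p)/E² = 1.960² × 0.1716 / 0.042² = 3.8416 × 0.1716 / 0.001764 ≈ 373.71.
Rounding up gives n = 374.

374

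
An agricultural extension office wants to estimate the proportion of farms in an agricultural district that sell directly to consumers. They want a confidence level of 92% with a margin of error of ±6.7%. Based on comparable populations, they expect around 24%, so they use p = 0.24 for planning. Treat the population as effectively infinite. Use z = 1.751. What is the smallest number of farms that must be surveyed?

125

With p = 0.24, p(1−p) = 0.1824.
n = z²·p(1−p)/E² = 1.751² × 0.1824 / 0.067² = 3.0660 × 0.1824 / 0.004489 ≈ 124.58.
Rounding up gives n = 125.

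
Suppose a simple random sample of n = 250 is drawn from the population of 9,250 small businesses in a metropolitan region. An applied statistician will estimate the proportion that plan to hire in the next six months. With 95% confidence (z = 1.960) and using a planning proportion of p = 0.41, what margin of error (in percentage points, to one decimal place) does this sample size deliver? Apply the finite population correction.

Finite-population factor: (N−n)/(N−1) = (9250−250)/(9250−1) = 0.9731.
SE(p̂) = √[p(1−p)/n · (N−n)/(N−1)] = √[0.2419/250 × 0.9731] = 0.03068.
E = z × SE = 1.960 × 0.03068 = 0.06014 ≈ 6.0 percentage points.

6.0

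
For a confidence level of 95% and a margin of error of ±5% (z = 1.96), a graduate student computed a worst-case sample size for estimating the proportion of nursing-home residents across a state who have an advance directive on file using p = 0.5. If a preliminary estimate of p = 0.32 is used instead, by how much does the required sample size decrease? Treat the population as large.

Conservative (p = 0.5): n = 1.96² × 0.25 / 0.050² ≈ 384.16 → 385.
Using p = 0.32: p(1−p) = 0.2176, so n = 1.96² × 0.2176 / 0.050² ≈ 334.37 → 335.
Reduction: 385 − 335 = 50.

50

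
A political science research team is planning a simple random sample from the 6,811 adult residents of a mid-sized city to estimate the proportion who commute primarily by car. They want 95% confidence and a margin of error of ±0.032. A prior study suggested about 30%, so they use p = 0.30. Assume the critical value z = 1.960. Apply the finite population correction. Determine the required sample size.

Unadjusted: n₀ = 1.960² × 0.30 × 0.70 / 0.032² ≈ 787.83, so n₀ = 788.
Finite population correction with N = 6,811: n = n₀ / (1 + (n₀−1)/N) = 788 / (1 + 787/6811) = 788 / 1.1155 ≈ 706.38.
Rounding up, n = 707.

707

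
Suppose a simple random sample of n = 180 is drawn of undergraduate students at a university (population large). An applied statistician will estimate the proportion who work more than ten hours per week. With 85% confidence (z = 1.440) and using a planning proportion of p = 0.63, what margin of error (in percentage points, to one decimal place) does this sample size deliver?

5.2

SE(p̂) = √[p(1−p)/n] = √[0.2331/180] = 0.03599.
E = z × SE = 1.440 × 0.03599 = 0.05182, or 5.2 percentage points.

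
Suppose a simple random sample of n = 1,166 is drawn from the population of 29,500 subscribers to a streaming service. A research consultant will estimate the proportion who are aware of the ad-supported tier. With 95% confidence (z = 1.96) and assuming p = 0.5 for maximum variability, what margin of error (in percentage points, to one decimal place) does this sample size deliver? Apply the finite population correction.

2.8

Finite-population factor: (N−n)/(N−1) = (29500−1166)/(29500−1) = 0.9605.
SE(p̂) = √[p(1−p)/n · (N−n)/(N−1)] = √[0.2500/1166 × 0.9605] = 0.01435.
E = z × SE = 1.96 × 0.01435 = 0.02813 ≈ 2.8 percentage points.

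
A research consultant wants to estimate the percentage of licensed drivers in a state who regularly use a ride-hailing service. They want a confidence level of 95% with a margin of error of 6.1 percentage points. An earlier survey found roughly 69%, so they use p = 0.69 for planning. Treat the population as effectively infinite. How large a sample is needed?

221

For 95% confidence, z = 1.960.
With p = 0.69, p(1−p) = 0.2139.
n = z²·p(1−p)/E² = 1.960² × 0.2139 / 0.061² = 3.8416 × 0.2139 / 0.003721 ≈ 220.83.
Rounding up gives n = 221.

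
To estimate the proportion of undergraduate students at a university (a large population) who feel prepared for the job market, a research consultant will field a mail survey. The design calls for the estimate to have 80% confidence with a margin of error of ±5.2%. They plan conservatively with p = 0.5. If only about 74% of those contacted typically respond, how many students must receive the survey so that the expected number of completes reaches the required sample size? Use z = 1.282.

Completed interviews needed: n₀ = 1.282² × 0.2500 / 0.052² ≈ 151.95 → 152.
At a 74% response rate, contacts needed = 152 / 0.74 ≈ 205.41 → 206.

206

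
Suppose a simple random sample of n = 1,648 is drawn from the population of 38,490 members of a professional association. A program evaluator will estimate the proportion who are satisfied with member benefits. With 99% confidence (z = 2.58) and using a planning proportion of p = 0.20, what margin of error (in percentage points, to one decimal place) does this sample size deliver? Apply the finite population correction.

Finite-population factor: (N−n)/(N−1) = (38490−1648)/(38490−1) = 0.9572.
SE(p̂) = √[p(1−p)/n · (N−n)/(N−1)] = √[0.1600/1648 × 0.9572] = 0.00964.
E = z × SE = 2.58 × 0.00964 = 0.02487 ≈ 2.5 percentage points.

2.5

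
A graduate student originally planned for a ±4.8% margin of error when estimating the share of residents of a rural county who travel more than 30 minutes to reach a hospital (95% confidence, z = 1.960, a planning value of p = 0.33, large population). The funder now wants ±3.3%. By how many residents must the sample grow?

At ±4.8%: n = 1.960² × 0.2211 / 0.048² ≈ 368.65 → 369.
At ±3.3%: n = 1.960² × 0.2211 / 0.033² ≈ 779.96 → 780.
Additional respondents: 780 − 369 = 411.

411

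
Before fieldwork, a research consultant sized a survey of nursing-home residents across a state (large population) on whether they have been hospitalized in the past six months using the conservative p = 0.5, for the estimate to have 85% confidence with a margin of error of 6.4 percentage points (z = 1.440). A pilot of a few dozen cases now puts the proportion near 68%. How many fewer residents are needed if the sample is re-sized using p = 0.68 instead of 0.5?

16

Conservative (p = 0.5): n = 1.440² × 0.25 / 0.064² ≈ 126.56 → 127.
Using p = 0.68: p(1−p) = 0.2176, so n = 1.440² × 0.2176 / 0.064² ≈ 110.16 → 111.
Reduction: 127 − 111 = 16.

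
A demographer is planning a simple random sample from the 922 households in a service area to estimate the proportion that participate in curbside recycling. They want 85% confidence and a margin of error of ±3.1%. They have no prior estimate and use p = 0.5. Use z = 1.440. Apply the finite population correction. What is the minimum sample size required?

341

Unadjusted: n₀ = 1.440² × 0.50 × 0.50 / 0.031² ≈ 539.44, so n₀ = 540.
Finite population correction with N = 922: n = n₀ / (1 + (n₀−1)/N) = 540 / (1 + 539/922) = 540 / 1.5846 ≈ 340.78.
Rounding up, n = 341.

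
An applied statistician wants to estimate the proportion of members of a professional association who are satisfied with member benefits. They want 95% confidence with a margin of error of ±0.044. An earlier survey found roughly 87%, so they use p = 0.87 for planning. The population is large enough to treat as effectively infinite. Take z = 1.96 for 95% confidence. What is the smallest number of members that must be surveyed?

225

With p = 0.87, p(1−p) = 0.1131.
n = z²·p(1−p)/E² = 1.96² × 0.1131 / 0.044² = 3.8416 × 0.1131 / 0.001936 ≈ 224.42.
Rounding up gives n = 225.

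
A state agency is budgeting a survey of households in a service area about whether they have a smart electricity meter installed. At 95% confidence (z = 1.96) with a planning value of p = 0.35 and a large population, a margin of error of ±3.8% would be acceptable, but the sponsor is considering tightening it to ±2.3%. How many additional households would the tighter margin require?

1047

At ±3.8%: n = 1.96² × 0.2275 / 0.038² ≈ 605.24 → 606.
At ±2.3%: n = 1.96² × 0.2275 / 0.023² ≈ 1652.11 → 1653.
Additional respondents: 1653 − 606 = 1047.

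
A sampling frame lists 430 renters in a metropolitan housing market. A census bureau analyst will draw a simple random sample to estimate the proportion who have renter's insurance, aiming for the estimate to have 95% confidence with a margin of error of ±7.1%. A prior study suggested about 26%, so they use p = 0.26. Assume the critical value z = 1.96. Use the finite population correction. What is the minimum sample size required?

Unadjusted: n₀ = 1.96² × 0.26 × 0.74 / 0.071² ≈ 146.62, so n₀ = 147.
Finite population correction with N = 430: n = n₀ / (1 + (n₀−1)/N) = 147 / (1 + 146/430) = 147 / 1.3395 ≈ 109.74.
Rounding up, n = 110.

110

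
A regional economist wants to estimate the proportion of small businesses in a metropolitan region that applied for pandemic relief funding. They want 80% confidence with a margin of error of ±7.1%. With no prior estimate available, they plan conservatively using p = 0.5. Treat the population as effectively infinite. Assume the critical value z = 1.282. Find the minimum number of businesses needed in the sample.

With p = 0.5, p(1−p) = 0.25.
n = z²·p(1−p)/E² = 1.282² × 0.2500 / 0.071² = 1.6435 × 0.2500 / 0.005041 ≈ 81.51.
Rounding up gives n = 82.

82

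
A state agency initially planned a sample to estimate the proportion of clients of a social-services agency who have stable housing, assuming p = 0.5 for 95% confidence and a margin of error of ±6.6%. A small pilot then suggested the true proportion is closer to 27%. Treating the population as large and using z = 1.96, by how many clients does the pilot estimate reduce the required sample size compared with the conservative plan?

Conservative (p = 0.5): n = 1.96² × 0.25 / 0.066² ≈ 220.48 → 221.
Using p = 0.27: p(1−p) = 0.1971, so n = 1.96² × 0.1971 / 0.066² ≈ 173.82 → 174.
Reduction: 221 − 174 = 47.

47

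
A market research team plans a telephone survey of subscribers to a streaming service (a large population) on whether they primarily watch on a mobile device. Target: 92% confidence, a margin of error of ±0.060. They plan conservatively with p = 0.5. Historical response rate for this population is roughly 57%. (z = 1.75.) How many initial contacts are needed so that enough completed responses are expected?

374

Completed interviews needed: n₀ = 1.75² × 0.2500 / 0.060² ≈ 212.67 → 213.
At a 57% response rate, contacts needed = 213 / 0.57 ≈ 373.68 → 374.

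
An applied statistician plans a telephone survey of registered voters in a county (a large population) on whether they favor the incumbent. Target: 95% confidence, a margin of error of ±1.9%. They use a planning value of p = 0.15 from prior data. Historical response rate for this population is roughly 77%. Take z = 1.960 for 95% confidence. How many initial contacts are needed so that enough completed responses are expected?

1763

Completed interviews needed: n₀ = 1.960² × 0.1275 / 0.019² ≈ 1356.80 → 1357.
At a 77% response rate, contacts needed = 1357 / 0.77 ≈ 1762.34 → 1763.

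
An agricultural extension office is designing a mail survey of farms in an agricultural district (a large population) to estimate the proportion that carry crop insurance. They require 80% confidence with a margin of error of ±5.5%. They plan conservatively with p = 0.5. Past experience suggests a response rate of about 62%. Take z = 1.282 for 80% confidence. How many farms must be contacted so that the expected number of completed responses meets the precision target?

Completed interviews needed: n₀ = 1.282² × 0.2500 / 0.055² ≈ 135.83 → 136.
At a 62% response rate, contacts needed = 136 / 0.62 ≈ 219.35 → 220.

220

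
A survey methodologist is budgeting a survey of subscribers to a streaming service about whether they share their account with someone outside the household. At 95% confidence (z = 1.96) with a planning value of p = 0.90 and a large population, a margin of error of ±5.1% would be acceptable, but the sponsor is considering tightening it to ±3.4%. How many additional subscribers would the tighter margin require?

At ±5.1%: n = 1.96² × 0.0900 / 0.051² ≈ 132.93 → 133.
At ±3.4%: n = 1.96² × 0.0900 / 0.034² ≈ 299.09 → 300.
Additional respondents: 300 − 133 = 167.

167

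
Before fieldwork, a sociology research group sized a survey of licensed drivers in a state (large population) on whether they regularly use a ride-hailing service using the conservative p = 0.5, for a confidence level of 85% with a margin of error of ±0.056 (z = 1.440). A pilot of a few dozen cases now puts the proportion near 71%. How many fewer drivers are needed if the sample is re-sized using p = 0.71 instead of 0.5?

29

Conservative (p = 0.5): n = 1.440² × 0.25 / 0.056² ≈ 165.31 → 166.
Using p = 0.71: p(1−p) = 0.2059, so n = 1.440² × 0.2059 / 0.056² ≈ 136.15 → 137.
Reduction: 166 − 137 = 29.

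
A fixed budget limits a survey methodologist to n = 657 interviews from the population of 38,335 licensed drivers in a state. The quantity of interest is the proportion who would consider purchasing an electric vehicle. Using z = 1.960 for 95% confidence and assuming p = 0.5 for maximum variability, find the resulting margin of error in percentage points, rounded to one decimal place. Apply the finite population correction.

3.8

Finite-population factor: (N−n)/(N−1) = (38335−657)/(38335−1) = 0.9829.
SE(p̂) = √[p(1−p)/n · (N−n)/(N−1)] = √[0.2500/657 × 0.9829] = 0.01934.
E = z × SE = 1.960 × 0.01934 = 0.03790 ≈ 3.8 percentage points.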